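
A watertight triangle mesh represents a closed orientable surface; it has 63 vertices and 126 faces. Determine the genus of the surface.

1

Every face is a triangle, so 2E = 3·126 = 378, giving E = 189.
χ = V − E + F = 63 − 189 + 126 = 0.
For a closed orientable surface χ = 2 − 2g, so g = (2 − (0))/2 = 1.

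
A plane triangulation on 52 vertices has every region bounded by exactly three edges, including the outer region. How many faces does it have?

In a plane triangulation 3F = 2E and V − E + F = 2, so F = 2V − 4 = 2·52 − 4 = 100.

100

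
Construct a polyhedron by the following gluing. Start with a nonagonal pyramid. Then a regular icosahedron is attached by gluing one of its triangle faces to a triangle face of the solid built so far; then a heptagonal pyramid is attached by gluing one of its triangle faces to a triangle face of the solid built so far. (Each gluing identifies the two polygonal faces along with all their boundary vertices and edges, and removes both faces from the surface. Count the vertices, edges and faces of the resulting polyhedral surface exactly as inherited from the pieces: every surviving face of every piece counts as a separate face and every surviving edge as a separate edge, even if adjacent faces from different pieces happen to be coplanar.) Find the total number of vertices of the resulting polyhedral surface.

24

A nonagonal pyramid: V=10, E=18, F=10.
Attach a regular icosahedron (V=12, E=30, F=20) along a 3-gon: merge 3 vertices and 3 edges, delete both glued faces → V=19, E=45, F=28.
Attach a heptagonal pyramid (V=8, E=14, F=8) along a 3-gon: merge 3 vertices and 3 edges, delete both glued faces → V=24, E=56, F=34.
Check: V − E + F = 24 − 56 + 34 = 2.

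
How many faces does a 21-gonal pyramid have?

22

A pyramid on an n-gon base has one n-gon and n triangles: V = 21 + 1 = 22, E = 2·21 = 42, F = 21 + 1 = 22.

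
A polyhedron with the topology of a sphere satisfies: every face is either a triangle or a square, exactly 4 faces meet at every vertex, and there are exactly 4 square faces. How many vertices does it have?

Let x be the number of triangles; then F = 4 + x.
Edge–face incidences: 2E = 4·4 + 3·x = 16 + 3x.
Every vertex has degree 4, so 4V = 2E.
Euler: V − E + F = 2 ⇒ (2E)/4 − E + (4 + x) = 2.
Multiply by 8: 2·(2E) − 4·(2E) + 8·(4 + x) = 16, i.e. 32 + 8x − 2·(16 + 3x) = 16.
Collecting terms: 2x = 16, so x = 8.
Then 2E = 16 + 3·8 = 40, so E = 20, V = 2E/4 = 10, F = 4 + 8 = 12.

10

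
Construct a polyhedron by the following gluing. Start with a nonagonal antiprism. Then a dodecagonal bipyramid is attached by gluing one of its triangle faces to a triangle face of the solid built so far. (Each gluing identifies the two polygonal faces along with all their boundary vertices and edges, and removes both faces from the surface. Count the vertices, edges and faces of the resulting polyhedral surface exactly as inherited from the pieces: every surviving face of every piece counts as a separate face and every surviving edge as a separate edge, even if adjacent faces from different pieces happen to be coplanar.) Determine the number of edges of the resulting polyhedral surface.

A nonagonal antiprism: V=18, E=36, F=20.
Attach a dodecagonal bipyramid (V=14, E=36, F=24) along a 3-gon: merge 3 vertices and 3 edges, delete both glued faces → V=29, E=69, F=42.
Check: V − E + F = 29 − 69 + 42 = 2.

69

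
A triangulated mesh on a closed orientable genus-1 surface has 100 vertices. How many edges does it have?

300

χ = 2 − 2·1 = 0, and every face is a triangle so 3F = 2E.
V − E + F = 0 with E = 3F/2 gives 100 − (3/2 − 1)·F = 0, so F = 200 and E = 300.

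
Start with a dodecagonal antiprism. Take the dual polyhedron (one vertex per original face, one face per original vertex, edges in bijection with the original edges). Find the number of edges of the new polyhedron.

48

The base solid has V = 24, E = 48, F = 26.
The dual swaps V and F and preserves E: V′ = F = 26, E′ = E = 48, F′ = V = 24.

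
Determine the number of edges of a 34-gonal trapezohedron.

The n-trapezohedron (dual of the n-antiprism) has V = 2·34 + 2 = 70, E = 4·34 = 136, F = 2·34 = 68.

136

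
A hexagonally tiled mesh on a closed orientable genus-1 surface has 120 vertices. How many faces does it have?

60

χ = 2 − 2·1 = 0, and every face is a hexagon so 6F = 2E.
V − E + F = 0 with E = 6F/2 gives 120 − (6/2 − 1)·F = 0, so F = 60 and E = 180.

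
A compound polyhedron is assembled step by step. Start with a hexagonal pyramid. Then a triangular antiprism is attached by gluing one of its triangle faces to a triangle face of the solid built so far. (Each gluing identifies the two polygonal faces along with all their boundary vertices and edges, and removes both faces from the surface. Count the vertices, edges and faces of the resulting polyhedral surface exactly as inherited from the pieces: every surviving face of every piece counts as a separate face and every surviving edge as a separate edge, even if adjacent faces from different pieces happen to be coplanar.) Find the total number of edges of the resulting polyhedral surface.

A hexagonal pyramid: V=7, E=12, F=7.
Attach a triangular antiprism (V=6, E=12, F=8) along a 3-gon: merge 3 vertices and 3 edges, delete both glued faces → V=10, E=21, F=13.
Check: V − E + F = 10 − 21 + 13 = 2.

21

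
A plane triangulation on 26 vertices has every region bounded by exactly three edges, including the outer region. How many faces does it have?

In a plane triangulation 3F = 2E and V − E + F = 2, so F = 2V − 4 = 2·26 − 4 = 48.

48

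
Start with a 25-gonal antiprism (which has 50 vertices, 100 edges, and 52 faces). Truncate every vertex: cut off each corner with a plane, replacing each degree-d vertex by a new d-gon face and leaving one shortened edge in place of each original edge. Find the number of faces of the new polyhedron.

Truncation replaces each original edge-end by a new vertex, so V′ = 2E = 200.
Each original edge survives, and each old vertex of degree d contributes d new edges; summing degrees gives Σd = 2E, so E′ = E + 2E = 3E = 300.
Each original face survives and each original vertex becomes one new face: F′ = F + V = 102.

102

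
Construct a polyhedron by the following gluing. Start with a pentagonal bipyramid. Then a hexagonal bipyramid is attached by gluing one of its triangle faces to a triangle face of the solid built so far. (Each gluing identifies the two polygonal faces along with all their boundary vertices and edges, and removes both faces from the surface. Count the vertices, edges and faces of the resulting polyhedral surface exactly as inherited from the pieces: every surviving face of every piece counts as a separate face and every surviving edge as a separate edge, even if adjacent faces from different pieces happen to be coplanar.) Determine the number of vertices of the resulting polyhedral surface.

A pentagonal bipyramid: V=7, E=15, F=10.
Attach a hexagonal bipyramid (V=8, E=18, F=12) along a 3-gon: merge 3 vertices and 3 edges, delete both glued faces → V=12, E=30, F=20.
Check: V − E + F = 12 − 30 + 20 = 2.

12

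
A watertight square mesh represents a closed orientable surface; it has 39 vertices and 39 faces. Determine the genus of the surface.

1

Every face is a square, so 2E = 4·39 = 156, giving E = 78.
χ = V − E + F = 39 − 78 + 39 = 0.
For a closed orientable surface χ = 2 − 2g, so g = (2 − (0))/2 = 1.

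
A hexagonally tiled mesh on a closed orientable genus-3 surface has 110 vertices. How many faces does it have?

χ = 2 − 2·3 = -4, and every face is a hexagon so 6F = 2E.
V − E + F = -4 with E = 6F/2 gives 110 − (6/2 − 1)·F = -4, so F = 57 and E = 171.

57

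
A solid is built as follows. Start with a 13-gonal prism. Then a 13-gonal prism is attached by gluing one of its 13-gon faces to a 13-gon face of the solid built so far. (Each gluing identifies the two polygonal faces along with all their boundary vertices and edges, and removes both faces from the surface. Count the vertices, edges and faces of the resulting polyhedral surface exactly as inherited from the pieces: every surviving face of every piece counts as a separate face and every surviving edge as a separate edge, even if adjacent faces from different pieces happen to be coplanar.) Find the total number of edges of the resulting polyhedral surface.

65

A 13-gonal prism: V=26, E=39, F=15.
Attach a 13-gonal prism (V=26, E=39, F=15) along a 13-gon: merge 13 vertices and 13 edges, delete both glued faces → V=39, E=65, F=28.
Check: V − E + F = 39 − 65 + 28 = 2.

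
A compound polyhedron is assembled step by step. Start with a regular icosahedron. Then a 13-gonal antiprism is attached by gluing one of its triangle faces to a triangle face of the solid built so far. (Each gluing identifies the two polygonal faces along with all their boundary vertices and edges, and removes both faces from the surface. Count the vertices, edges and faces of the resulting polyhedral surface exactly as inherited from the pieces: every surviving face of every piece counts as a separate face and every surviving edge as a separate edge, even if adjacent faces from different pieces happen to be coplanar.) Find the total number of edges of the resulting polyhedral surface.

A regular icosahedron: V=12, E=30, F=20.
Attach a 13-gonal antiprism (V=26, E=52, F=28) along a 3-gon: merge 3 vertices and 3 edges, delete both glued faces → V=35, E=79, F=46.
Check: V − E + F = 35 − 79 + 46 = 2.

79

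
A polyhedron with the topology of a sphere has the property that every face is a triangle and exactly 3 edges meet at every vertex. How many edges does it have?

6

Each face has 3 edges and each edge borders two faces, so 2E = 3F.
Each vertex has degree 3, so 3V = 2E and hence V = 3F/3.
Euler: V − E + F = 2 ⇒ (3F/3) − (3F/2) + F = 2.
Multiply by 6: (6 − 9 + 6)F = 12, i.e. 3F = 12.
So F = 4, E = 3·4/2 = 6, V = 3·4/3 = 4.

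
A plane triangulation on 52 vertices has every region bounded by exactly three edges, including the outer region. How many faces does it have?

In a plane triangulation 3F = 2E and V − E + F = 2, so F = 2V − 4 = 2·52 − 4 = 100.

100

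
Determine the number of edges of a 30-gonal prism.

A prism on an n-gon has two n-gon bases and n rectangular sides: V = 2·30 = 60, E = 3·30 = 90, F = 30 + 2 = 32.

90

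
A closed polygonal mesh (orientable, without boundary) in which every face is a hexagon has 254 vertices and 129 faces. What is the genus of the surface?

3

Every face is a hexagon, so 2E = 6·129 = 774, giving E = 387.
χ = V − E + F = 254 − 387 + 129 = -4.
For a closed orientable surface χ = 2 − 2g, so g = (2 − (-4))/2 = 3.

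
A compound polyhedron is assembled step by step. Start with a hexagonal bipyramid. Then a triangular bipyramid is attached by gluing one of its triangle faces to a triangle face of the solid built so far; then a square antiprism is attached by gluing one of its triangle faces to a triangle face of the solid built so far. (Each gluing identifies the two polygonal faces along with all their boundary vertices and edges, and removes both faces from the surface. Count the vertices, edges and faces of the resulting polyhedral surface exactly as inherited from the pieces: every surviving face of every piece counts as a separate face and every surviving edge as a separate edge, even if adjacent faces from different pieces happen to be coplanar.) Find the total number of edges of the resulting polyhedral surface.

A hexagonal bipyramid: V=8, E=18, F=12.
Attach a triangular bipyramid (V=5, E=9, F=6) along a 3-gon: merge 3 vertices and 3 edges, delete both glued faces → V=10, E=24, F=16.
Attach a square antiprism (V=8, E=16, F=10) along a 3-gon: merge 3 vertices and 3 edges, delete both glued faces → V=15, E=37, F=24.
Check: V − E + F = 15 − 37 + 24 = 2.

37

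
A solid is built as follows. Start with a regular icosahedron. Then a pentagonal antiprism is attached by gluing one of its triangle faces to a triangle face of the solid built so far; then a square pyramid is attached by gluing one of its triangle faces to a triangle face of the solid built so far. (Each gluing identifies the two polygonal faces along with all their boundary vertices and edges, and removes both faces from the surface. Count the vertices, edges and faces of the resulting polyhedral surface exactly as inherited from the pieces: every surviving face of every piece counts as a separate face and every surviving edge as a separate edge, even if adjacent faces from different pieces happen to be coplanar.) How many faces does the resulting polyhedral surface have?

33

A regular icosahedron: V=12, E=30, F=20.
Attach a pentagonal antiprism (V=10, E=20, F=12) along a 3-gon: merge 3 vertices and 3 edges, delete both glued faces → V=19, E=47, F=30.
Attach a square pyramid (V=5, E=8, F=5) along a 3-gon: merge 3 vertices and 3 edges, delete both glued faces → V=21, E=52, F=33.
Check: V − E + F = 21 − 52 + 33 = 2.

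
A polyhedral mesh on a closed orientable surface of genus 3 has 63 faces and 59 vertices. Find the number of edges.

126

For a closed orientable surface of genus 3, χ = 2 − 2·3 = -4.
E = V + F − (-4) = 59 + 63 − (-4) = 126.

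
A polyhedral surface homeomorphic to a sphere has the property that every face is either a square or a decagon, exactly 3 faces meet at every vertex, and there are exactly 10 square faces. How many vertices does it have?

20

Let x be the number of decagons; then F = 10 + x.
Edge–face incidences: 2E = 4·10 + 10·x = 40 + 10x.
Every vertex has degree 3, so 3V = 2E.
Euler: V − E + F = 2 ⇒ (2E)/3 − E + (10 + x) = 2.
Multiply by 6: 2·(2E) − 3·(2E) + 6·(10 + x) = 12, i.e. 60 + 6x − (40 + 10x) = 12.
Collecting terms: −4x + 20 = 12, so −4x = −8, so x = 2.
Then 2E = 40 + 10·2 = 60, so E = 30, V = 2E/3 = 20, F = 10 + 2 = 12.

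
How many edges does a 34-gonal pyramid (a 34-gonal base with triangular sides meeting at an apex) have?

A pyramid on an n-gon base has one n-gon and n triangles: V = 34 + 1 = 35, E = 2·34 = 68, F = 34 + 1 = 35.

68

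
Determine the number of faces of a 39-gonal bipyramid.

78

A bipyramid over an n-gon has 2n triangular faces and n + 2 vertices: V = 39 + 2 = 41, E = 3·39 = 117, F = 2·39 = 78.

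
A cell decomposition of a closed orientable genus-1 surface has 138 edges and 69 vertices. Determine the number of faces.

For a closed orientable surface of genus 1, χ = 2 − 2·1 = 0.
F = 0 − V + E = 0 − 69 + 138 = 69.

69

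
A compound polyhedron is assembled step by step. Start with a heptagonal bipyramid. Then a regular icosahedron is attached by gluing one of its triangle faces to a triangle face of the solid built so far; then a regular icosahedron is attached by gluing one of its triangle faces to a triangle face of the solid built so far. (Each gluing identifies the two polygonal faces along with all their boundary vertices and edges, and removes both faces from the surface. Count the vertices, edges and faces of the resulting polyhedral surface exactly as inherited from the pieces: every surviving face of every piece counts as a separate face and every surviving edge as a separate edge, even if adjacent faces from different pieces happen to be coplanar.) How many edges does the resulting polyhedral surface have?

A heptagonal bipyramid: V=9, E=21, F=14.
Attach a regular icosahedron (V=12, E=30, F=20) along a 3-gon: merge 3 vertices and 3 edges, delete both glued faces → V=18, E=48, F=32.
Attach a regular icosahedron (V=12, E=30, F=20) along a 3-gon: merge 3 vertices and 3 edges, delete both glued faces → V=27, E=75, F=50.
Check: V − E + F = 27 − 75 + 50 = 2.

75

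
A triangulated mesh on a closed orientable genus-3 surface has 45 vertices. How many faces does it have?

98

χ = 2 − 2·3 = -4, and every face is a triangle so 3F = 2E.
V − E + F = -4 with E = 3F/2 gives 45 − (3/2 − 1)·F = -4, so F = 98 and E = 147.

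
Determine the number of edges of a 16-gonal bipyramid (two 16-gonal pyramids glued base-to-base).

48

A bipyramid over an n-gon has 2n triangular faces and n + 2 vertices: V = 16 + 2 = 18, E = 3·16 = 48, F = 2·16 = 32.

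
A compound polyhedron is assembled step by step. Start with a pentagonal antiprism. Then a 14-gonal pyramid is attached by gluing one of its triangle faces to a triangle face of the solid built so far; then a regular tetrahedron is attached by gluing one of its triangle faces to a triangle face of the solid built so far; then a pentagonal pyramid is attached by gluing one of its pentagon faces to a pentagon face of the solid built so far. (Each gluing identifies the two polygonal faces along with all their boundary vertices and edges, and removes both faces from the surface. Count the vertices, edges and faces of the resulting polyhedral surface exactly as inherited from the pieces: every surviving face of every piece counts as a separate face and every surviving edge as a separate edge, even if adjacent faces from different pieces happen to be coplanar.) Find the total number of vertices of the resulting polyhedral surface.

24

A pentagonal antiprism: V=10, E=20, F=12.
Attach a 14-gonal pyramid (V=15, E=28, F=15) along a 3-gon: merge 3 vertices and 3 edges, delete both glued faces → V=22, E=45, F=25.
Attach a regular tetrahedron (V=4, E=6, F=4) along a 3-gon: merge 3 vertices and 3 edges, delete both glued faces → V=23, E=48, F=27.
Attach a pentagonal pyramid (V=6, E=10, F=6) along a 5-gon: merge 5 vertices and 5 edges, delete both glued faces → V=24, E=53, F=31.
Check: V − E + F = 24 − 53 + 31 = 2.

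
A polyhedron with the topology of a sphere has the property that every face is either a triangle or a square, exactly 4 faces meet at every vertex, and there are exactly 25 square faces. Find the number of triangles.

8

Let x be the number of triangles; then F = 25 + x.
Edge–face incidences: 2E = 4·25 + 3·x = 100 + 3x.
Every vertex has degree 4, so 4V = 2E.
Euler: V − E + F = 2 ⇒ (2E)/4 − E + (25 + x) = 2.
Multiply by 8: 2·(2E) − 4·(2E) + 8·(25 + x) = 16, i.e. 200 + 8x − 2·(100 + 3x) = 16.
Collecting terms: 2x = 16, so x = 8.
Then 2E = 100 + 3·8 = 124, so E = 62, V = 2E/4 = 31, F = 25 + 8 = 33.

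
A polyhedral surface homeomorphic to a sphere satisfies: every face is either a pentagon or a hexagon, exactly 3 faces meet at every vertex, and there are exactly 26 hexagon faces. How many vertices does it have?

Let x be the number of pentagons; then F = 26 + x.
Edge–face incidences: 2E = 6·26 + 5·x = 156 + 5x.
Every vertex has degree 3, so 3V = 2E.
Euler: V − E + F = 2 ⇒ (2E)/3 − E + (26 + x) = 2.
Multiply by 6: 2·(2E) − 3·(2E) + 6·(26 + x) = 12, i.e. 156 + 6x − (156 + 5x) = 12.
Collecting terms: x = 12.
Then 2E = 156 + 5·12 = 216, so E = 108, V = 2E/3 = 72, F = 26 + 12 = 38.

72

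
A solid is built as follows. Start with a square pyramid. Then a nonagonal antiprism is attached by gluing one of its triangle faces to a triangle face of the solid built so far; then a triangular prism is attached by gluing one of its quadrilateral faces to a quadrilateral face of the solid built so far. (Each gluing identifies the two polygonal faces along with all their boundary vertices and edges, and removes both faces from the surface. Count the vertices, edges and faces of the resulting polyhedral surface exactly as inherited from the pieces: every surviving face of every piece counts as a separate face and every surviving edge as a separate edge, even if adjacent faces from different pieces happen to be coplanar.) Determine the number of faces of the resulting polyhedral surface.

A square pyramid: V=5, E=8, F=5.
Attach a nonagonal antiprism (V=18, E=36, F=20) along a 3-gon: merge 3 vertices and 3 edges, delete both glued faces → V=20, E=41, F=23.
Attach a triangular prism (V=6, E=9, F=5) along a 4-gon: merge 4 vertices and 4 edges, delete both glued faces → V=22, E=46, F=26.
Check: V − E + F = 22 − 46 + 26 = 2.

26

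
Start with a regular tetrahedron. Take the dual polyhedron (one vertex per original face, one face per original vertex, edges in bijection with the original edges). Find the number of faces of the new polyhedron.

The base solid has V = 4, E = 6, F = 4.
The dual swaps V and F and preserves E: V′ = F = 4, E′ = E = 6, F′ = V = 4.

4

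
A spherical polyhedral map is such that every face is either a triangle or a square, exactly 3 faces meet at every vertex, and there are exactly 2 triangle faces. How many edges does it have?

Let x be the number of squares; then F = 2 + x.
Edge–face incidences: 2E = 3·2 + 4·x = 6 + 4x.
Every vertex has degree 3, so 3V = 2E.
Euler: V − E + F = 2 ⇒ (2E)/3 − E + (2 + x) = 2.
Multiply by 6: 2·(2E) − 3·(2E) + 6·(2 + x) = 12, i.e. 12 + 6x − (6 + 4x) = 12.
Collecting terms: 2x + 6 = 12, so 2x = 6, so x = 3.
Then 2E = 6 + 4·3 = 18, so E = 9, V = 2E/3 = 6, F = 2 + 3 = 5.

9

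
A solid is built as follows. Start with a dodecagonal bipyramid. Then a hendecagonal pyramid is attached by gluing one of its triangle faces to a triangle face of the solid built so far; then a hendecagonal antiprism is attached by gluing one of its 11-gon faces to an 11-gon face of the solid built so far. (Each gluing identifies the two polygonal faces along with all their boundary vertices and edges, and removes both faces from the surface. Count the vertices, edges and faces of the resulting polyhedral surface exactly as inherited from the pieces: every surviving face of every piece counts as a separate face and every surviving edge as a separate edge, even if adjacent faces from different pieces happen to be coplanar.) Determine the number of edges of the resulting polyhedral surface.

88

A dodecagonal bipyramid: V=14, E=36, F=24.
Attach a hendecagonal pyramid (V=12, E=22, F=12) along a 3-gon: merge 3 vertices and 3 edges, delete both glued faces → V=23, E=55, F=34.
Attach a hendecagonal antiprism (V=22, E=44, F=24) along an 11-gon: merge 11 vertices and 11 edges, delete both glued faces → V=34, E=88, F=56.
Check: V − E + F = 34 − 88 + 56 = 2.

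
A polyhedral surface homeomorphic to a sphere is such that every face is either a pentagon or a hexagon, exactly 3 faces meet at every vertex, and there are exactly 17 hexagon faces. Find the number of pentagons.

Let x be the number of pentagons; then F = 17 + x.
Edge–face incidences: 2E = 6·17 + 5·x = 102 + 5x.
Every vertex has degree 3, so 3V = 2E.
Euler: V − E + F = 2 ⇒ (2E)/3 − E + (17 + x) = 2.
Multiply by 6: 2·(2E) − 3·(2E) + 6·(17 + x) = 12, i.e. 102 + 6x − (102 + 5x) = 12.
Collecting terms: x = 12.
Then 2E = 102 + 5·12 = 162, so E = 81, V = 2E/3 = 54, F = 17 + 12 = 29.

12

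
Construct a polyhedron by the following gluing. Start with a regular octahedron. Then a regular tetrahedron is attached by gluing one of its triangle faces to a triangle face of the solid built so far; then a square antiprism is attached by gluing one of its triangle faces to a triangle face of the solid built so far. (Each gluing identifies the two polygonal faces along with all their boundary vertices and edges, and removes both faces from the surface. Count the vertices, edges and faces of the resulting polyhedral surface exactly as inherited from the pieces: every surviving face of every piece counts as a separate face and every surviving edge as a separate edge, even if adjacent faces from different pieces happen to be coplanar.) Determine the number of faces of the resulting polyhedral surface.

A regular octahedron: V=6, E=12, F=8.
Attach a regular tetrahedron (V=4, E=6, F=4) along a 3-gon: merge 3 vertices and 3 edges, delete both glued faces → V=7, E=15, F=10.
Attach a square antiprism (V=8, E=16, F=10) along a 3-gon: merge 3 vertices and 3 edges, delete both glued faces → V=12, E=28, F=18.
Check: V − E + F = 12 − 28 + 18 = 2.

18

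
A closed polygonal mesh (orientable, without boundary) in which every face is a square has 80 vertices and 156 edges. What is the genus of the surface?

Every face is a square and each edge borders two faces, so 4F = 2·156, giving F = 78.
χ = V − E + F = 80 − 156 + 78 = 2.
For a closed orientable surface χ = 2 − 2g, so g = (2 − (2))/2 = 0.

0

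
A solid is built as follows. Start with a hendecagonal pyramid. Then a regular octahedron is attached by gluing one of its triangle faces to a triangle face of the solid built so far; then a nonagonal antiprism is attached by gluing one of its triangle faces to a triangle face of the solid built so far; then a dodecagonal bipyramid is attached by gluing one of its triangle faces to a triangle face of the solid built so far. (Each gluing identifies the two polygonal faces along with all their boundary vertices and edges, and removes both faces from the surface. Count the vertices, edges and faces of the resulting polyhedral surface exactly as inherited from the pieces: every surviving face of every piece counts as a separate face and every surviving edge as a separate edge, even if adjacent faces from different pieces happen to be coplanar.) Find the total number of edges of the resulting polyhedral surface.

97

A hendecagonal pyramid: V=12, E=22, F=12.
Attach a regular octahedron (V=6, E=12, F=8) along a 3-gon: merge 3 vertices and 3 edges, delete both glued faces → V=15, E=31, F=18.
Attach a nonagonal antiprism (V=18, E=36, F=20) along a 3-gon: merge 3 vertices and 3 edges, delete both glued faces → V=30, E=64, F=36.
Attach a dodecagonal bipyramid (V=14, E=36, F=24) along a 3-gon: merge 3 vertices and 3 edges, delete both glued faces → V=41, E=97, F=58.
Check: V − E + F = 41 − 97 + 58 = 2.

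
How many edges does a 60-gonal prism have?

180

A prism on an n-gon has two n-gon bases and n rectangular sides: V = 2·60 = 120, E = 3·60 = 180, F = 60 + 2 = 62.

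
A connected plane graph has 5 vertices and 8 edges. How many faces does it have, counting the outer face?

Euler's formula for a connected plane graph: V − E + F = 2, so F = 2 − 5 + 8 = 5.

5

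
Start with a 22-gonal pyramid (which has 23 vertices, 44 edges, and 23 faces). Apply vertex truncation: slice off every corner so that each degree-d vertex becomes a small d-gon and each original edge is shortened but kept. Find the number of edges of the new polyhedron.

132

Truncation replaces each original edge-end by a new vertex, so V′ = 2E = 88.
Each original edge survives, and each old vertex of degree d contributes d new edges; summing degrees gives Σd = 2E, so E′ = E + 2E = 3E = 132.
Each original face survives and each original vertex becomes one new face: F′ = F + V = 46.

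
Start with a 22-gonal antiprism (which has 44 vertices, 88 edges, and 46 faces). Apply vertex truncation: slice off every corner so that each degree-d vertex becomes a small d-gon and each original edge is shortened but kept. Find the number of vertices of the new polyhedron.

176

Truncation replaces each original edge-end by a new vertex, so V′ = 2E = 176.
Each original edge survives, and each old vertex of degree d contributes d new edges; summing degrees gives Σd = 2E, so E′ = E + 2E = 3E = 264.
Each original face survives and each original vertex becomes one new face: F′ = F + V = 90.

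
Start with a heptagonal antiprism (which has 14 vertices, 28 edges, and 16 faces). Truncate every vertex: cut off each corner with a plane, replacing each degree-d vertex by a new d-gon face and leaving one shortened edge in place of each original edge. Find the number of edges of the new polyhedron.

Truncation replaces each original edge-end by a new vertex, so V′ = 2E = 56.
Each original edge survives, and each old vertex of degree d contributes d new edges; summing degrees gives Σd = 2E, so E′ = E + 2E = 3E = 84.
Each original face survives and each original vertex becomes one new face: F′ = F + V = 30.

84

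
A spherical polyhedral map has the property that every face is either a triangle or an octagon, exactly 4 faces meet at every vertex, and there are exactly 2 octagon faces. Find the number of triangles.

Let x be the number of triangles; then F = 2 + x.
Edge–face incidences: 2E = 8·2 + 3·x = 16 + 3x.
Every vertex has degree 4, so 4V = 2E.
Euler: V − E + F = 2 ⇒ (2E)/4 − E + (2 + x) = 2.
Multiply by 8: 2·(2E) − 4·(2E) + 8·(2 + x) = 16, i.e. 16 + 8x − 2·(16 + 3x) = 16.
Collecting terms: 2x − 16 = 16, so 2x = 32, so x = 16.
Then 2E = 16 + 3·16 = 64, so E = 32, V = 2E/4 = 16, F = 2 + 16 = 18.

16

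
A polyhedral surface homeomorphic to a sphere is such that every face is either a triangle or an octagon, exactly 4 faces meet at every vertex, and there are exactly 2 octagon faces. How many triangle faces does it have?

16

Let x be the number of triangles; then F = 2 + x.
Edge–face incidences: 2E = 8·2 + 3·x = 16 + 3x.
Every vertex has degree 4, so 4V = 2E.
Euler: V − E + F = 2 ⇒ (2E)/4 − E + (2 + x) = 2.
Multiply by 8: 2·(2E) − 4·(2E) + 8·(2 + x) = 16, i.e. 16 + 8x − 2·(16 + 3x) = 16.
Collecting terms: 2x − 16 = 16, so 2x = 32, so x = 16.
Then 2E = 16 + 3·16 = 64, so E = 32, V = 2E/4 = 16, F = 2 + 16 = 18.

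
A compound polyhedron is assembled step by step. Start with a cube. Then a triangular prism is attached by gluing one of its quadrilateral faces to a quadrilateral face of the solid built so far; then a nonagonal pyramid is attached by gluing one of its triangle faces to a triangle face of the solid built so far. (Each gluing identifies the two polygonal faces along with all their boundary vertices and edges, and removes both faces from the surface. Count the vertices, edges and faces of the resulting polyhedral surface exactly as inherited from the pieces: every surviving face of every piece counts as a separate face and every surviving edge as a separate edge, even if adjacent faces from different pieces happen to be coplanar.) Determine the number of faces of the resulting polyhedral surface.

A cube: V=8, E=12, F=6.
Attach a triangular prism (V=6, E=9, F=5) along a 4-gon: merge 4 vertices and 4 edges, delete both glued faces → V=10, E=17, F=9.
Attach a nonagonal pyramid (V=10, E=18, F=10) along a 3-gon: merge 3 vertices and 3 edges, delete both glued faces → V=17, E=32, F=17.
Check: V − E + F = 17 − 32 + 17 = 2.

17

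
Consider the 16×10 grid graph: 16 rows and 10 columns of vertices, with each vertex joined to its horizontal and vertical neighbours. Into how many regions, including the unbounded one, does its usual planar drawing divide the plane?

The grid has V = 16·10 = 160 vertices and E = 16·9 + 10·15 = 294 edges.
F = 2 − V + E = 2 − 160 + 294 = 136.

136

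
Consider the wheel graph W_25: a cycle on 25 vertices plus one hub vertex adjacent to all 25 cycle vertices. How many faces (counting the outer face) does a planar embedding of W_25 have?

W_25 has V = 25 + 1 = 26 vertices and E = 2·25 = 50 edges.
By Euler's formula F = 2 − V + E = 2 − 26 + 50 = 26.

26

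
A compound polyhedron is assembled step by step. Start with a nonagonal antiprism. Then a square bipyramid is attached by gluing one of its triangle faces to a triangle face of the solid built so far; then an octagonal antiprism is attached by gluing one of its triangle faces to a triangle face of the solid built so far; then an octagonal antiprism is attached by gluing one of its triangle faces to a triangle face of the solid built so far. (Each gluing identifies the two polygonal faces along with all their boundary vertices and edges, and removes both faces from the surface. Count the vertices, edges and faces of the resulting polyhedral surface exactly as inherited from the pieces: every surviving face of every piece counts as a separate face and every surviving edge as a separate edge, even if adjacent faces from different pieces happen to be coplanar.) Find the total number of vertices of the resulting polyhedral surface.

A nonagonal antiprism: V=18, E=36, F=20.
Attach a square bipyramid (V=6, E=12, F=8) along a 3-gon: merge 3 vertices and 3 edges, delete both glued faces → V=21, E=45, F=26.
Attach an octagonal antiprism (V=16, E=32, F=18) along a 3-gon: merge 3 vertices and 3 edges, delete both glued faces → V=34, E=74, F=42.
Attach an octagonal antiprism (V=16, E=32, F=18) along a 3-gon: merge 3 vertices and 3 edges, delete both glued faces → V=47, E=103, F=58.
Check: V − E + F = 47 − 103 + 58 = 2.

47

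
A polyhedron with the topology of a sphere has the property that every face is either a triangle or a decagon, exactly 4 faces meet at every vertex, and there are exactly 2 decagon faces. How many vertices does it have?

20

Let x be the number of triangles; then F = 2 + x.
Edge–face incidences: 2E = 10·2 + 3·x = 20 + 3x.
Every vertex has degree 4, so 4V = 2E.
Euler: V − E + F = 2 ⇒ (2E)/4 − E + (2 + x) = 2.
Multiply by 8: 2·(2E) − 4·(2E) + 8·(2 + x) = 16, i.e. 16 + 8x − 2·(20 + 3x) = 16.
Collecting terms: 2x − 24 = 16, so 2x = 40, so x = 20.
Then 2E = 20 + 3·20 = 80, so E = 40, V = 2E/4 = 20, F = 2 + 20 = 22.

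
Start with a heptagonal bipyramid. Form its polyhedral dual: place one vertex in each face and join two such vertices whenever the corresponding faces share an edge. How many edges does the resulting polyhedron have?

21

The base solid has V = 9, E = 21, F = 14.
The dual swaps V and F and preserves E: V′ = F = 14, E′ = E = 21, F′ = V = 9.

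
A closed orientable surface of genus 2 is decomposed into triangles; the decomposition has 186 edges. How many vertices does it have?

60

χ = 2 − 2·2 = -2, and every face is a triangle so 3F = 2E.
F = 2E/3 = 124. Then V = -2 + E − F = -2 + 186 − 124 = 60.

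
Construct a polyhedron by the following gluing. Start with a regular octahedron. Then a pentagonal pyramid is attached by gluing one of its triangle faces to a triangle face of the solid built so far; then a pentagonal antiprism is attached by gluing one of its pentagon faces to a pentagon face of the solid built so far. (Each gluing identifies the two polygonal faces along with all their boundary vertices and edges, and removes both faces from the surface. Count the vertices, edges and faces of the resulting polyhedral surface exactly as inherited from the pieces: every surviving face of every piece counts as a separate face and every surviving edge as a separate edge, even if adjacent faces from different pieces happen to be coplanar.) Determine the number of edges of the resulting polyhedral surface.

34

A regular octahedron: V=6, E=12, F=8.
Attach a pentagonal pyramid (V=6, E=10, F=6) along a 3-gon: merge 3 vertices and 3 edges, delete both glued faces → V=9, E=19, F=12.
Attach a pentagonal antiprism (V=10, E=20, F=12) along a 5-gon: merge 5 vertices and 5 edges, delete both glued faces → V=14, E=34, F=22.
Check: V − E + F = 14 − 34 + 22 = 2.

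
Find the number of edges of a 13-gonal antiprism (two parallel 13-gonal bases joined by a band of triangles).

52

An antiprism on an n-gon has two n-gon caps and 2n triangles: V = 2·13 = 26, E = 4·13 = 52, F = 2·13 + 2 = 28.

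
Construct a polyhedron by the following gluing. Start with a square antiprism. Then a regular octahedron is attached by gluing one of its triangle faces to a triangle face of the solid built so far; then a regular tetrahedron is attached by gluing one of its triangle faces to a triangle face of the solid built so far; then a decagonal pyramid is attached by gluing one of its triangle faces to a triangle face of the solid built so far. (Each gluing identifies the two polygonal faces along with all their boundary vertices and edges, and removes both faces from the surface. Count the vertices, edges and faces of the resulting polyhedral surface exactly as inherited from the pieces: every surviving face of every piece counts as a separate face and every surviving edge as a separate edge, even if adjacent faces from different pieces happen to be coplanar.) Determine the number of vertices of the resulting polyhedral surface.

A square antiprism: V=8, E=16, F=10.
Attach a regular octahedron (V=6, E=12, F=8) along a 3-gon: merge 3 vertices and 3 edges, delete both glued faces → V=11, E=25, F=16.
Attach a regular tetrahedron (V=4, E=6, F=4) along a 3-gon: merge 3 vertices and 3 edges, delete both glued faces → V=12, E=28, F=18.
Attach a decagonal pyramid (V=11, E=20, F=11) along a 3-gon: merge 3 vertices and 3 edges, delete both glued faces → V=20, E=45, F=27.
Check: V − E + F = 20 − 45 + 27 = 2.

20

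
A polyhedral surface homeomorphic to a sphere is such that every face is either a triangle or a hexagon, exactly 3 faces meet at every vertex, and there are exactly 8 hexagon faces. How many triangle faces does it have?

Let x be the number of triangles; then F = 8 + x.
Edge–face incidences: 2E = 6·8 + 3·x = 48 + 3x.
Every vertex has degree 3, so 3V = 2E.
Euler: V − E + F = 2 ⇒ (2E)/3 − E + (8 + x) = 2.
Multiply by 6: 2·(2E) − 3·(2E) + 6·(8 + x) = 12, i.e. 48 + 6x − (48 + 3x) = 12.
Collecting terms: 3x = 12, so x = 4.
Then 2E = 48 + 3·4 = 60, so E = 30, V = 2E/3 = 20, F = 8 + 4 = 12.

4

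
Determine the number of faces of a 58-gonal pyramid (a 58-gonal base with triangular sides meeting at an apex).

59

A pyramid on an n-gon base has one n-gon and n triangles: V = 58 + 1 = 59, E = 2·58 = 116, F = 58 + 1 = 59.
Check: V − E + F = 59 − 116 + 59 = 2.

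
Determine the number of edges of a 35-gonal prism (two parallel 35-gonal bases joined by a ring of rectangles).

A prism on an n-gon has two n-gon bases and n rectangular sides: V = 2·35 = 70, E = 3·35 = 105, F = 35 + 2 = 37.
Check: V − E + F = 70 − 105 + 37 = 2.

105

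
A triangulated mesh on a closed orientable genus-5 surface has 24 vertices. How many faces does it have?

64

χ = 2 − 2·5 = -8, and every face is a triangle so 3F = 2E.
V − E + F = -8 with E = 3F/2 gives 24 − (3/2 − 1)·F = -8, so F = 64 and E = 96.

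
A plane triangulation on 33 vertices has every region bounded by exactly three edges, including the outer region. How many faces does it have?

62

In a plane triangulation 3F = 2E and V − E + F = 2, so F = 2V − 4 = 2·33 − 4 = 62.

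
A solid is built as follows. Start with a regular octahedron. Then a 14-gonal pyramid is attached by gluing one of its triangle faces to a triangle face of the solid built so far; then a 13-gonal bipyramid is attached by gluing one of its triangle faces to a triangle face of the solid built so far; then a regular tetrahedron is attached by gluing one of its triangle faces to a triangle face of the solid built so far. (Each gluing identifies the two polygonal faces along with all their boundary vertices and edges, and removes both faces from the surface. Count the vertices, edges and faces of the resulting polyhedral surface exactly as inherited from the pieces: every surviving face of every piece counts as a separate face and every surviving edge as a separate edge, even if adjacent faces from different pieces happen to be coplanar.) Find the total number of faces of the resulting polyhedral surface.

47

A regular octahedron: V=6, E=12, F=8.
Attach a 14-gonal pyramid (V=15, E=28, F=15) along a 3-gon: merge 3 vertices and 3 edges, delete both glued faces → V=18, E=37, F=21.
Attach a 13-gonal bipyramid (V=15, E=39, F=26) along a 3-gon: merge 3 vertices and 3 edges, delete both glued faces → V=30, E=73, F=45.
Attach a regular tetrahedron (V=4, E=6, F=4) along a 3-gon: merge 3 vertices and 3 edges, delete both glued faces → V=31, E=76, F=47.
Check: V − E + F = 31 − 76 + 47 = 2.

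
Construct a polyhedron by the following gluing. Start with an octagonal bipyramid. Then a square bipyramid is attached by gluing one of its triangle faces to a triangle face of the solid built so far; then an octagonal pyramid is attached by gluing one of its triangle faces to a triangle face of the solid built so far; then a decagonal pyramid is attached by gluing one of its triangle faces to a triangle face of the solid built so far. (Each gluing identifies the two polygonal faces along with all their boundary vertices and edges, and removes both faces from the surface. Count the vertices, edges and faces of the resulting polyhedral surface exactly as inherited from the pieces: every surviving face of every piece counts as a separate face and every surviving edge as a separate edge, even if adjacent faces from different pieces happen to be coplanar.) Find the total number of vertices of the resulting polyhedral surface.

An octagonal bipyramid: V=10, E=24, F=16.
Attach a square bipyramid (V=6, E=12, F=8) along a 3-gon: merge 3 vertices and 3 edges, delete both glued faces → V=13, E=33, F=22.
Attach an octagonal pyramid (V=9, E=16, F=9) along a 3-gon: merge 3 vertices and 3 edges, delete both glued faces → V=19, E=46, F=29.
Attach a decagonal pyramid (V=11, E=20, F=11) along a 3-gon: merge 3 vertices and 3 edges, delete both glued faces → V=27, E=63, F=38.
Check: V − E + F = 27 − 63 + 38 = 2.

27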